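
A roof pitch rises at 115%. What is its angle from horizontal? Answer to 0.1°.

49.0°

tan θ = 115/100 = 1.1500
θ = arctan(1.1500) = 48.99°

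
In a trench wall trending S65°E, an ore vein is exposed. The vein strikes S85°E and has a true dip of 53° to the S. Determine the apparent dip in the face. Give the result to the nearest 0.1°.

The section lies 20° from the strike.
tan(apparent dip) = tan 53° · sin 20° = 0.4539
α = arctan(0.4539) = 24.41°

24.4°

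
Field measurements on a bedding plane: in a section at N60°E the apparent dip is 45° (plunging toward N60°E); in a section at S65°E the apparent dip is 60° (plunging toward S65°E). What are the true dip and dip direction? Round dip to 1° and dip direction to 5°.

Each apparent-dip line lies in the plane. As unit vectors (x east, y north, z up), v₁ plunges 45°→N60°E and v₂ plunges 60°→S65°E.
n = v₁ × v₂ = (0.456, -0.210, 0.290) (taken with n_z > 0).
tan δ = √(n_x²+n_y²)/n_z = 0.502/0.290, so δ = 60.0°.
The horizontal component of n points toward azimuth atan2(n_x, n_y) = 115°, the dip direction.

true dip 60°, dip direction 115°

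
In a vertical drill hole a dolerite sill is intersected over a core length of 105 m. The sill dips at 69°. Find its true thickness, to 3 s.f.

37.6 m

True thickness t = h · cos(dip) = 105 × cos 69°
t = 105 × 0.3584 = 37.629 m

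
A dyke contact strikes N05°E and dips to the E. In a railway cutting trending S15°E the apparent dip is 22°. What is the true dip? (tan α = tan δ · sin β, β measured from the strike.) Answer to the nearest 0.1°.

The section is 20° from the strike.
tan(true dip) = tan 22° / sin 20° = 1.1813
δ = arctan(1.1813) = 49.75°

49.8°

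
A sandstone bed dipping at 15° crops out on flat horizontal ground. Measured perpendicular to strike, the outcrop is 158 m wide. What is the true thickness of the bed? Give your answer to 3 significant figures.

True thickness t = w · sin(dip) = 158 × sin 15°
t = 158 × 0.2588 = 40.893 m

40.9 m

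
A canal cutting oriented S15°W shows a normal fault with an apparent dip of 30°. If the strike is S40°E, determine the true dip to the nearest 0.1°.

β = acute angle between strike S40°E and section S15°W = 55°.
tan δ = tan α / sin β = tan 30° / sin 55° = 0.5774 / 0.8192 = 0.7048
true dip = arctan 0.7048 = 35.18°

35.2°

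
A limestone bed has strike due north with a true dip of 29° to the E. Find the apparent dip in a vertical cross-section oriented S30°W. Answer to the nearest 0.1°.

The section lies 30° from the strike.
tan α = tan 29° × sin 30° = 0.5543 × 0.5000 = 0.2772
apparent dip = arctan 0.2772 = 15.49°

15.5°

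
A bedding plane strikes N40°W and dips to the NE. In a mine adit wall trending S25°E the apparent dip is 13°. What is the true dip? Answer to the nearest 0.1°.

β = acute angle between strike N40°W and section S25°E = 15°.
tan(true dip) = tan 13° / sin 15° = 0.8920
true dip = arctan 0.8920 = 41.73°

41.7°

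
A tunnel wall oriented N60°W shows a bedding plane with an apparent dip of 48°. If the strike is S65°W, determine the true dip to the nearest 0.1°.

53.6°

The section is 55° from the strike.
tan(true dip) = tan 48° / sin 55° = 1.3558
δ = arctan(1.3558) = 53.59°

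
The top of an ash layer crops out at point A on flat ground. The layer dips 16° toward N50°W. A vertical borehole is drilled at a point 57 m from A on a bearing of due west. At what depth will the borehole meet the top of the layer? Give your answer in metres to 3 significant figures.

12.5 m

The hole lies 40° from the dip direction, so the down-dip offset is 57 × cos 40° = 43.66 m.
Depth = down-dip offset × tan(dip) = 43.66 × tan 16° = 43.66 × 0.2867
Depth = 12.52 m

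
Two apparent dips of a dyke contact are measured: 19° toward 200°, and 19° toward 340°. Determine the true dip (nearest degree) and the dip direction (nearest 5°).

Each apparent-dip line lies in the plane. As unit vectors (x east, y north, z up), v₁ plunges 19°→200° and v₂ plunges 19°→340°.
n = v₁ × v₂ = (-0.579, 0.000, 0.575) (taken with n_z > 0).
True dip = arccos(n_z / |n|) = arccos(0.7047) = 45.2°.
Dip direction = azimuth of (n_x, n_y) = atan2(-0.579, 0.000) = 270°.

true dip 45°, dip direction 270°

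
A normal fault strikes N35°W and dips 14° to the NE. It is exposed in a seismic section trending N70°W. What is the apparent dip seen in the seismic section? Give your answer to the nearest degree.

The strike is N35°W and the section trends N70°W; the acute angle between them is β = 35°.
tan α = tan 14° × sin 35° = 0.2493 × 0.5736 = 0.1430
apparent dip = arctan 0.1430 = 8.14°

8°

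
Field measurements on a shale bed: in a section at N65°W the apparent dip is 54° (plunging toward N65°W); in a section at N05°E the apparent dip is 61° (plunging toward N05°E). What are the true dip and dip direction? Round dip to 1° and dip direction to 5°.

true dip 63°, dip direction 340°

The two traces are lines in the plane: v₁ = (sin 295°·cos 54°, cos 295°·cos 54°, −sin 54°), v₂ = (sin 5°·cos 61°, cos 5°·cos 61°, −sin 61°).
The plane normal is n = v₁ × v₂ ∝ (-0.173, 0.500, 0.268).
True dip = arccos(n_z / |n|) = arccos(0.4514) = 63.2°.
The horizontal component of n points toward azimuth atan2(n_x, n_y) = 341°, the dip direction.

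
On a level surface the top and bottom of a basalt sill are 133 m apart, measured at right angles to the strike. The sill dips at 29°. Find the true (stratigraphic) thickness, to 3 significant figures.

64.5 m

True thickness t = w · sin(dip) = 133 × sin 29°
t = 133 × 0.4848 = 64.480 m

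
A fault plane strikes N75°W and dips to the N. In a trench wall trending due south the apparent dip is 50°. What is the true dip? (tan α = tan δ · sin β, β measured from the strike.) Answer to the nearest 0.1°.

51.0°

The section is 75° from the strike.
tan(true dip) = tan 50° / sin 75° = 1.2338
δ = arctan(1.2338) = 50.97°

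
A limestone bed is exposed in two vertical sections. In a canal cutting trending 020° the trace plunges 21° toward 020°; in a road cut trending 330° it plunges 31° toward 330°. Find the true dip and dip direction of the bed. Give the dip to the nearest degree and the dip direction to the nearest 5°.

true dip 31°, dip direction 330°

Each apparent-dip line lies in the plane. As unit vectors (x east, y north, z up), v₁ plunges 21°→020° and v₂ plunges 31°→330°.
The plane normal is n = v₁ × v₂ ∝ (-0.186, 0.318, 0.613).
Dip δ = arctan(|n_h|/n_z) = arctan(0.368/0.613) = 31.0°.
The horizontal component of n points toward azimuth atan2(n_x, n_y) = 330°, the dip direction.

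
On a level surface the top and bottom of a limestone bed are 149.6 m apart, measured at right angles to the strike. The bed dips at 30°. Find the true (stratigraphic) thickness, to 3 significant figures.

True thickness t = w · sin(dip) = 149.6 × sin 30°
t = 149.6 × 0.5000 = 74.800 m

74.8 m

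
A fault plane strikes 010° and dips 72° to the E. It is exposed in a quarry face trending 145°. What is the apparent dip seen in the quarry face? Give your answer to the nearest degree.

Angle between strike (010°) and section (145°): β = 45°.
tan(apparent dip) = tan 72° · sin 45° = 2.1763
apparent dip = arctan 2.1763 = 65.32°

65°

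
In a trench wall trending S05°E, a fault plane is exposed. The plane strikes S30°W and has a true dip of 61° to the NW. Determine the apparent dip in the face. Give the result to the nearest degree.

46°

The strike is S30°W and the section trends S05°E; the acute angle between them is β = 35°.
tan(apparent dip) = tan 61° · sin 35° = 1.0348
apparent dip = arctan 1.0348 = 45.98°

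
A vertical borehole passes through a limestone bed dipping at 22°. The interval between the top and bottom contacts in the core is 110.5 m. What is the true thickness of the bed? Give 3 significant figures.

True thickness t = h · cos(dip) = 110.5 × cos 22°
t = 110.5 × 0.9272 = 102.454 m

102 m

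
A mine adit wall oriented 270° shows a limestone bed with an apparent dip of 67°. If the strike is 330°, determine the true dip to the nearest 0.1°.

The section is 60° from the strike.
tan(true dip) = tan 67° / sin 60° = 2.7203
true dip = arctan 2.7203 = 69.82°

69.8°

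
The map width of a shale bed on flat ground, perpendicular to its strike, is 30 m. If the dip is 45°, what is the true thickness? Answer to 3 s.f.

21.2 m

True thickness t = w · sin(dip) = 30 × sin 45°
t = 30 × 0.7071 = 21.213 m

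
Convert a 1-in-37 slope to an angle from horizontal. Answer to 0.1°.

tan θ = 1/37 = 0.0270
θ = arctan(0.0270) = 1.55°

1.5°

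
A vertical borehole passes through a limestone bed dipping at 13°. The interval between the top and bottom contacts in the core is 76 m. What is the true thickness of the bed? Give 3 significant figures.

74.1 m

True thickness t = h · cos(dip) = 76 × cos 13°
t = 76 × 0.9744 = 74.052 m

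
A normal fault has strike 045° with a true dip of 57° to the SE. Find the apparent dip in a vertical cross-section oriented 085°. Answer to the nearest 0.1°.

44.7°

The strike is 045° and the section trends 085°; the acute angle between them is β = 40°.
tan(apparent dip) = tan 57° · sin 40° = 0.9898
α = arctan(0.9898) = 44.71°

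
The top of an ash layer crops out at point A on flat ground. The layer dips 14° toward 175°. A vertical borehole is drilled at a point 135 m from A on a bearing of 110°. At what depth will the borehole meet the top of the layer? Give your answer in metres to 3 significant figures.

The hole lies 65° from the dip direction, so the down-dip offset is 135 × cos 65° = 57.05 m.
Depth = down-dip offset × tan(dip) = 57.05 × tan 14° = 57.05 × 0.2493
Depth = 14.23 m

14.2 m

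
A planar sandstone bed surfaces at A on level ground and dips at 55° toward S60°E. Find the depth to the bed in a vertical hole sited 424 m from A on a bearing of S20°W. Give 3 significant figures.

105 m

The hole lies 80° from the dip direction, so the down-dip offset is 424 × cos 80° = 73.63 m.
Depth = down-dip offset × tan(dip) = 73.63 × tan 55° = 73.63 × 1.4281
Depth = 105.15 m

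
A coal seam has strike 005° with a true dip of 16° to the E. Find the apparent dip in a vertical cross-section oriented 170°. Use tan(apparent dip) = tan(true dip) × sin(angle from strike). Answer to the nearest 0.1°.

4.2°

The section lies 15° from the strike.
tan α = tan 16° × sin 15° = 0.2867 × 0.2588 = 0.0742
α = arctan(0.0742) = 4.24°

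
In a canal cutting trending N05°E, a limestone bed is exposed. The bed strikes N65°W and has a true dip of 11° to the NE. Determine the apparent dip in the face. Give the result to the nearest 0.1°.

10.4°

Angle between strike (N65°W) and section (N05°E): β = 70°.
tan α = tan 11° × sin 70° = 0.1944 × 0.9397 = 0.1827
α = arctan(0.1827) = 10.35°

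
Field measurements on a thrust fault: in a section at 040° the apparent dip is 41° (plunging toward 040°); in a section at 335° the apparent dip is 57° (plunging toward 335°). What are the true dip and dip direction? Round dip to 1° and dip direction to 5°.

The two traces are lines in the plane: v₁ = (sin 40°·cos 41°, cos 40°·cos 41°, −sin 41°), v₂ = (sin 335°·cos 57°, cos 335°·cos 57°, −sin 57°).
The plane normal is n = v₁ × v₂ ∝ (-0.161, 0.558, 0.373).
Dip δ = arctan(|n_h|/n_z) = arctan(0.581/0.373) = 57.3°.
Dip direction = atan2(-0.161, 0.558) = 344° (azimuth of n's horizontal projection).

true dip 57°, dip direction 345°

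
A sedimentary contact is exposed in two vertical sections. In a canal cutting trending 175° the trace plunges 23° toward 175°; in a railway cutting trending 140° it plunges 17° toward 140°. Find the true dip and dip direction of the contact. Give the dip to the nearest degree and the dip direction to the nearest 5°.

Represent each trace as a vector plunging at its apparent dip toward its trend (east-north-up frame): v₁ = (0.080, -0.917, -0.391), v₂ = (0.615, -0.733, -0.292).
Cross product v₁ × v₂ gives the pole to the plane: n ∝ (-0.018, -0.217, 0.505).
True dip = arccos(n_z / |n|) = arccos(0.9184) = 23.3°.
The horizontal component of n points toward azimuth atan2(n_x, n_y) = 185°, the dip direction.

true dip 23°, dip direction 185°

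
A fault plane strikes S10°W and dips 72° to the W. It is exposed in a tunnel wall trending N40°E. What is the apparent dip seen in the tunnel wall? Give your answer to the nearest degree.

The strike is S10°W and the section trends N40°E; the acute angle between them is β = 30°.
tan α = tan 72° × sin 30° = 3.0777 × 0.5000 = 1.5388
apparent dip = arctan 1.5388 = 56.98°

57°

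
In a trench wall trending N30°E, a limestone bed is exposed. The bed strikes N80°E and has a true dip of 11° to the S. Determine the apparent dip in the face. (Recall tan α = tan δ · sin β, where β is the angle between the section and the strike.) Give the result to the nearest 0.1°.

The strike is N80°E and the section trends N30°E; the acute angle between them is β = 50°.
tan(apparent dip) = tan 11° · sin 50° = 0.1489
apparent dip = arctan 0.1489 = 8.47°

8.5°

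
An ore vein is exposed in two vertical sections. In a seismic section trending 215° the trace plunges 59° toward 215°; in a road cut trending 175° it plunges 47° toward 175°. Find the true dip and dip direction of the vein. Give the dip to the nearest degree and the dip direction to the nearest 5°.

true dip 59°, dip direction 225°

Represent each trace as a vector plunging at its apparent dip toward its trend (east-north-up frame): v₁ = (-0.295, -0.422, -0.857), v₂ = (0.059, -0.679, -0.731).
Cross product v₁ × v₂ gives the pole to the plane: n ∝ (-0.274, -0.267, 0.226).
True dip = arccos(n_z / |n|) = arccos(0.5084) = 59.4°.
Dip direction = atan2(-0.274, -0.267) = 226° (azimuth of n's horizontal projection).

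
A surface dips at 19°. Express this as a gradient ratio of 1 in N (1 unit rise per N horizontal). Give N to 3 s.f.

1 : N means tan θ = 1/N, so N = 1/tan 19° = 1/0.3443

1 in 2.90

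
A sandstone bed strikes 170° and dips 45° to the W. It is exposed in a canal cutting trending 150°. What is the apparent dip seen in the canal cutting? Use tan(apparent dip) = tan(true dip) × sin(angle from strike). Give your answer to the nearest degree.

19°

Angle between strike (170°) and section (150°): β = 20°.
tan α = tan 45° × sin 20° = 1.0000 × 0.3420 = 0.3420
apparent dip = arctan 0.3420 = 18.88°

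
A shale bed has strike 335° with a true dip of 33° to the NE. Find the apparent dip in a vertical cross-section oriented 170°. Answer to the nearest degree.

10°

Angle between strike (335°) and section (170°): β = 15°.
tan α = tan 33° × sin 15° = 0.6494 × 0.2588 = 0.1681
apparent dip = arctan 0.1681 = 9.54°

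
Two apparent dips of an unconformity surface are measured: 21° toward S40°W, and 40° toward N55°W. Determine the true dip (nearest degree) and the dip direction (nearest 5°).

Represent each trace as a vector plunging at its apparent dip toward its trend (east-north-up frame): v₁ = (-0.600, -0.715, -0.358), v₂ = (-0.628, 0.439, -0.643).
Cross product v₁ × v₂ gives the pole to the plane: n ∝ (-0.617, 0.161, 0.712).
Dip δ = arctan(|n_h|/n_z) = arctan(0.638/0.712) = 41.8°.
The horizontal component of n points toward azimuth atan2(n_x, n_y) = 285°, the dip direction.

true dip 42°, dip direction 285°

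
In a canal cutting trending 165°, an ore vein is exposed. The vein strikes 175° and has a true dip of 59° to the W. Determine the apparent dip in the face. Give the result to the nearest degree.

16°

The strike is 175° and the section trends 165°; the acute angle between them is β = 10°.
tan α = tan 59° × sin 10° = 1.6643 × 0.1736 = 0.2890
α = arctan(0.2890) = 16.12°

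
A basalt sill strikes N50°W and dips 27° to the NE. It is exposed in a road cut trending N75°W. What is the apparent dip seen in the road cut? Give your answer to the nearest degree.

12°

Angle between strike (N50°W) and section (N75°W): β = 25°.
tan(apparent dip) = tan 27° · sin 25° = 0.2153
apparent dip = arctan 0.2153 = 12.15°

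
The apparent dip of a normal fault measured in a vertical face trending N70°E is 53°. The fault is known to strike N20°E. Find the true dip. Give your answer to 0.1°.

60.0°

The section is 50° from the strike.
tan δ = tan α / sin β = tan 53° / sin 50° = 1.3270 / 0.7660 = 1.7323
true dip = arctan 1.7323 = 60.00°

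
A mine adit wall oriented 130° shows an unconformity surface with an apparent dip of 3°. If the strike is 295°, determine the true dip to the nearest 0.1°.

The section is 15° from the strike.
tan δ = tan α / sin β = tan 3° / sin 15° = 0.0524 / 0.2588 = 0.2025
δ = arctan(0.2025) = 11.45°

11.4°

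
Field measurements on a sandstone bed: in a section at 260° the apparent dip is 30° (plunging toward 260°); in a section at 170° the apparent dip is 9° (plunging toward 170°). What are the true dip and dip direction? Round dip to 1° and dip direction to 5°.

true dip 31°, dip direction 245°

The two traces are lines in the plane: v₁ = (sin 260°·cos 30°, cos 260°·cos 30°, −sin 30°), v₂ = (sin 170°·cos 9°, cos 170°·cos 9°, −sin 9°).
n = v₁ × v₂ = (-0.463, -0.219, 0.855) (taken with n_z > 0).
Dip δ = arctan(|n_h|/n_z) = arctan(0.512/0.855) = 30.9°.
Dip direction = azimuth of (n_x, n_y) = atan2(-0.463, -0.219) = 245°.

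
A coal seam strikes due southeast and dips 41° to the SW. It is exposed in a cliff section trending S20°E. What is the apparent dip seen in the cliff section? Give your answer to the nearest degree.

20°

The strike is due southeast and the section trends S20°E; the acute angle between them is β = 25°.
tan(apparent dip) = tan 41° · sin 25° = 0.3674
apparent dip = arctan 0.3674 = 20.17°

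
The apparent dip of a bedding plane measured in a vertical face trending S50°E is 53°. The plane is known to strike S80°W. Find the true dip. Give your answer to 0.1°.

The section is 50° from the strike.
tan δ = tan α / sin β = tan 53° / sin 50° = 1.3270 / 0.7660 = 1.7323
true dip = arctan 1.7323 = 60.00°

60.0°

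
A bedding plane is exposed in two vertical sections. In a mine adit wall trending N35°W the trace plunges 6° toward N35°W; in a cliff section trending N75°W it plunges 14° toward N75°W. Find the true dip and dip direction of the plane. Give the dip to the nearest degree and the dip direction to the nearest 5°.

Represent each trace as a vector plunging at its apparent dip toward its trend (east-north-up frame): v₁ = (-0.570, 0.815, -0.105), v₂ = (-0.937, 0.251, -0.242).
n = v₁ × v₂ = (-0.171, -0.040, 0.620) (taken with n_z > 0).
True dip = arccos(n_z / |n|) = arccos(0.9622) = 15.8°.
Dip direction = azimuth of (n_x, n_y) = atan2(-0.171, -0.040) = 257°.

true dip 16°, dip direction 255°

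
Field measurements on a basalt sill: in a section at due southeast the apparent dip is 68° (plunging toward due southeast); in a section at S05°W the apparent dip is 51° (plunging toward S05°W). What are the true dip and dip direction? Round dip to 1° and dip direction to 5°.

true dip 68°, dip direction 125°

The two traces are lines in the plane: v₁ = (sin 135°·cos 68°, cos 135°·cos 68°, −sin 68°), v₂ = (sin 185°·cos 51°, cos 185°·cos 51°, −sin 51°).
The plane normal is n = v₁ × v₂ ∝ (0.375, -0.257, 0.181).
tan δ = √(n_x²+n_y²)/n_z = 0.455/0.181, so δ = 68.3°.
The horizontal component of n points toward azimuth atan2(n_x, n_y) = 124°, the dip direction.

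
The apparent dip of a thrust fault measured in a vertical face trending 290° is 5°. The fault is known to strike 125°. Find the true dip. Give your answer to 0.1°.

The section is 15° from the strike.
tan δ = tan α / sin β = tan 5° / sin 15° = 0.0875 / 0.2588 = 0.3380
true dip = arctan 0.3380 = 18.68°

18.7°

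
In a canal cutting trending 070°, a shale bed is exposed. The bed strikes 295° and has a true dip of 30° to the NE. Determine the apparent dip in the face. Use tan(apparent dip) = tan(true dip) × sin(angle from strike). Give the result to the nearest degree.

22°

Angle between strike (295°) and section (070°): β = 45°.
tan(apparent dip) = tan 30° · sin 45° = 0.4082
apparent dip = arctan 0.4082 = 22.21°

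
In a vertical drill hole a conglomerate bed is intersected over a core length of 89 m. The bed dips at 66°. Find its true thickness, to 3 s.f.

36.2 m

True thickness t = h · cos(dip) = 89 × cos 66°
t = 89 × 0.4067 = 36.200 m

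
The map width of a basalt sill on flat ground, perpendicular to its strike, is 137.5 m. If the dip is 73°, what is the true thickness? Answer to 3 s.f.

131 m

True thickness t = w · sin(dip) = 137.5 × sin 73°
t = 137.5 × 0.9563 = 131.492 m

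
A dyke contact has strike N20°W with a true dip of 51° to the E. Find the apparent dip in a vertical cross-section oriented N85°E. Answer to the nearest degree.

The section lies 75° from the strike.
tan α = tan 51° × sin 75° = 1.2349 × 0.9659 = 1.1928
α = arctan(1.1928) = 50.03°

50°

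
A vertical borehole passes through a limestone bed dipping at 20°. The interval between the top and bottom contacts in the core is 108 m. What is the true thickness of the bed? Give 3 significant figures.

101 m

True thickness t = h · cos(dip) = 108 × cos 20°
t = 108 × 0.9397 = 101.487 m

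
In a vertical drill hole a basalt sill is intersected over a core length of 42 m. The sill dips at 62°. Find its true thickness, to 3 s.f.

19.7 m

True thickness t = h · cos(dip) = 42 × cos 62°
t = 42 × 0.4695 = 19.718 m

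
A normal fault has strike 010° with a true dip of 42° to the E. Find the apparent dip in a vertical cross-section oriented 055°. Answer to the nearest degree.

Angle between strike (010°) and section (055°): β = 45°.
tan α = tan 42° × sin 45° = 0.9004 × 0.7071 = 0.6367
α = arctan(0.6367) = 32.48°

32°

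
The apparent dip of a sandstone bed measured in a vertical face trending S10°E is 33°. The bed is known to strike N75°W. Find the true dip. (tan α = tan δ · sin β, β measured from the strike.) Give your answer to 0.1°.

35.6°

β = acute angle between strike N75°W and section S10°E = 65°.
tan δ = tan α / sin β = tan 33° / sin 65° = 0.6494 / 0.9063 = 0.7165
true dip = arctan 0.7165 = 35.62°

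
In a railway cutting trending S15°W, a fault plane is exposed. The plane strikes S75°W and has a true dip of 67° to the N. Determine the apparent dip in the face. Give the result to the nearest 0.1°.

The strike is S75°W and the section trends S15°W; the acute angle between them is β = 60°.
tan α = tan 67° × sin 60° = 2.3559 × 0.8660 = 2.0402
apparent dip = arctan 2.0402 = 63.89°

63.9°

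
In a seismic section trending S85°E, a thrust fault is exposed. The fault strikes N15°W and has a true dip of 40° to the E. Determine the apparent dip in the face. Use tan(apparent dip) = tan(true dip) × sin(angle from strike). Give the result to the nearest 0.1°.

Angle between strike (N15°W) and section (S85°E): β = 70°.
tan α = tan 40° × sin 70° = 0.8391 × 0.9397 = 0.7885
α = arctan(0.7885) = 38.26°

38.3°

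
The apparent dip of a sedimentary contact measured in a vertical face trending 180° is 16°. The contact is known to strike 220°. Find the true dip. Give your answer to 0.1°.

The section is 40° from the strike.
tan(true dip) = tan 16° / sin 40° = 0.4461
δ = arctan(0.4461) = 24.04°

24.0°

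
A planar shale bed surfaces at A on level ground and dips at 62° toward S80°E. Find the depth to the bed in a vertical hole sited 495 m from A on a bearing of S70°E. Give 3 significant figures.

The hole lies 10° from the dip direction, so the down-dip offset is 495 × cos 10° = 487.48 m.
Depth = down-dip offset × tan(dip) = 487.48 × tan 62° = 487.48 × 1.8807
Depth = 916.82 m

917 m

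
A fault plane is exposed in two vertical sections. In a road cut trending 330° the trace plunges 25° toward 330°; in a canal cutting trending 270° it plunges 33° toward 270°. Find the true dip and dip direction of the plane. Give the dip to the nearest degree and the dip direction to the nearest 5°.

Each apparent-dip line lies in the plane. As unit vectors (x east, y north, z up), v₁ plunges 25°→330° and v₂ plunges 33°→270°.
Cross product v₁ × v₂ gives the pole to the plane: n ∝ (-0.427, 0.108, 0.658).
Dip δ = arctan(|n_h|/n_z) = arctan(0.441/0.658) = 33.8°.
The horizontal component of n points toward azimuth atan2(n_x, n_y) = 284°, the dip direction.

true dip 34°, dip direction 285°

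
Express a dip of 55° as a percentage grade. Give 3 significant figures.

143%

grade % = 100 × tan 55° = 100 × 1.4281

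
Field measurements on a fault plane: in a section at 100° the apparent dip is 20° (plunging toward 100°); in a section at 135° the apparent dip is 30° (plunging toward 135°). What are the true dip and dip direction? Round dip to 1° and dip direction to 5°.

Represent each trace as a vector plunging at its apparent dip toward its trend (east-north-up frame): v₁ = (0.925, -0.163, -0.342), v₂ = (0.612, -0.612, -0.500).
Cross product v₁ × v₂ gives the pole to the plane: n ∝ (0.128, -0.253, 0.467).
tan δ = √(n_x²+n_y²)/n_z = 0.284/0.467, so δ = 31.3°.
The horizontal component of n points toward azimuth atan2(n_x, n_y) = 153°, the dip direction.

true dip 31°, dip direction 155°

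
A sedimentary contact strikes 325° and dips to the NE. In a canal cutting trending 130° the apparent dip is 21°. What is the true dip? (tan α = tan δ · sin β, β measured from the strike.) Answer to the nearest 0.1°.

56.0°

β = acute angle between strike 325° and section 130° = 15°.
tan(true dip) = tan 21° / sin 15° = 1.4831
true dip = arctan 1.4831 = 56.01°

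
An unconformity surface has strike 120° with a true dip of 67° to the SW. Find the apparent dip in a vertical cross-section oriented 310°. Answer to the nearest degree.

The strike is 120° and the section trends 310°; the acute angle between them is β = 10°.
tan(apparent dip) = tan 67° · sin 10° = 0.4091
apparent dip = arctan 0.4091 = 22.25°

22°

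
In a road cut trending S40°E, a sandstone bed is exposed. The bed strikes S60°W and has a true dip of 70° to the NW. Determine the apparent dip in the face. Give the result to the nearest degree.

70°

Angle between strike (S60°W) and section (S40°E): β = 80°.
tan α = tan 70° × sin 80° = 2.7475 × 0.9848 = 2.7057
α = arctan(2.7057) = 69.72°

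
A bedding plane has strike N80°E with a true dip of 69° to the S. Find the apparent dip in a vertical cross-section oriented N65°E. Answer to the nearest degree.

34°

The section lies 15° from the strike.
tan α = tan 69° × sin 15° = 2.6051 × 0.2588 = 0.6742
α = arctan(0.6742) = 33.99°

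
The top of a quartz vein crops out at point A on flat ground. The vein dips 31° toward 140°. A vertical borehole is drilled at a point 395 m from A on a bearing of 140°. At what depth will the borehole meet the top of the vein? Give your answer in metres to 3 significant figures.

The hole is directly down-dip from the outcrop, so the down-dip offset is 395 m.
Depth = down-dip offset × tan(dip) = 395.00 × tan 31° = 395.00 × 0.6009
Depth = 237.34 m

237 m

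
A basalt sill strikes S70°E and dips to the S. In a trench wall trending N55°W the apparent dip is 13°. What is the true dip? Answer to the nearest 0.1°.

41.7°

The section is 15° from the strike.
tan δ = tan α / sin β = tan 13° / sin 15° = 0.2309 / 0.2588 = 0.8920
δ = arctan(0.8920) = 41.73°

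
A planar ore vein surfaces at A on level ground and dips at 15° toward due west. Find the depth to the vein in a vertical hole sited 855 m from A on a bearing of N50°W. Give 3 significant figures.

The hole lies 40° from the dip direction, so the down-dip offset is 855 × cos 40° = 654.97 m.
Depth = down-dip offset × tan(dip) = 654.97 × tan 15° = 654.97 × 0.2679
Depth = 175.50 m

175 m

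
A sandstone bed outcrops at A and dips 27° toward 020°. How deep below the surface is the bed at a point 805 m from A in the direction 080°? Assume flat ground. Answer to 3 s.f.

205 m

The hole lies 60° from the dip direction, so the down-dip offset is 805 × cos 60° = 402.50 m.
Depth = down-dip offset × tan(dip) = 402.50 × tan 27° = 402.50 × 0.5095
Depth = 205.08 m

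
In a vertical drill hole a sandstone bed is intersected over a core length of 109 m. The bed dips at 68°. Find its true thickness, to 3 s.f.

True thickness t = h · cos(dip) = 109 × cos 68°
t = 109 × 0.3746 = 40.832 m

40.8 m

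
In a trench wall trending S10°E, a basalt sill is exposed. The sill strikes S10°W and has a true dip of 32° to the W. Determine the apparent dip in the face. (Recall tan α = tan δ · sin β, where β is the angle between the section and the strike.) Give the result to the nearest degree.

The section lies 20° from the strike.
tan(apparent dip) = tan 32° · sin 20° = 0.2137
α = arctan(0.2137) = 12.06°

12°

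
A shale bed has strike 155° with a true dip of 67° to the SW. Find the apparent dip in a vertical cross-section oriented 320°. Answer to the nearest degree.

The section lies 15° from the strike.
tan α = tan 67° × sin 15° = 2.3559 × 0.2588 = 0.6097
α = arctan(0.6097) = 31.37°

31°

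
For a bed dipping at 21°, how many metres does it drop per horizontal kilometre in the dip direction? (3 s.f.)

384 m

drop per km = 1000 × tan 21° = 1000 × 0.3839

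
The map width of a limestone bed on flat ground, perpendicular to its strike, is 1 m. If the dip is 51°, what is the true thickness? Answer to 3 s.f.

True thickness t = w · sin(dip) = 1 × sin 51°
t = 1 × 0.7771 = 0.777 m

0.777 m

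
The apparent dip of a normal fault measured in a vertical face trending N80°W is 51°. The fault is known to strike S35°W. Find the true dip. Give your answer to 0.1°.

53.7°

β = acute angle between strike S35°W and section N80°W = 65°.
tan(true dip) = tan 51° / sin 65° = 1.3626
δ = arctan(1.3626) = 53.72°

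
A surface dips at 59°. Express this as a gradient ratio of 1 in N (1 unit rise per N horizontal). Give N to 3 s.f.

1 : N means tan θ = 1/N, so N = 1/tan 59° = 1/1.6643

1 in 0.601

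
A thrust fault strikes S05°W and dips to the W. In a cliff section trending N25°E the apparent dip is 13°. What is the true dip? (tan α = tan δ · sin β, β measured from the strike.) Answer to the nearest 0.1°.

The section is 20° from the strike.
tan δ = tan α / sin β = tan 13° / sin 20° = 0.2309 / 0.3420 = 0.6750
true dip = arctan 0.6750 = 34.02°

34.0°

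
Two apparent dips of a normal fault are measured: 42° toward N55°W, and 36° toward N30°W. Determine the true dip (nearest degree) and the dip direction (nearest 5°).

The two traces are lines in the plane: v₁ = (sin 305°·cos 42°, cos 305°·cos 42°, −sin 42°), v₂ = (sin 330°·cos 36°, cos 330°·cos 36°, −sin 36°).
Cross product v₁ × v₂ gives the pole to the plane: n ∝ (-0.218, 0.087, 0.254).
Dip δ = arctan(|n_h|/n_z) = arctan(0.235/0.254) = 42.8°.
Dip direction = atan2(-0.218, 0.087) = 292° (azimuth of n's horizontal projection).

true dip 43°, dip direction 290°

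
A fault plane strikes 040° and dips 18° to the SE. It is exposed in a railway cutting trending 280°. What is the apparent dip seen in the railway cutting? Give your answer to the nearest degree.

16°

The section lies 60° from the strike.
tan(apparent dip) = tan 18° · sin 60° = 0.2814
α = arctan(0.2814) = 15.72°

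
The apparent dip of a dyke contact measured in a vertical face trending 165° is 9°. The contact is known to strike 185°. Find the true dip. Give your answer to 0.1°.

24.8°

β = acute angle between strike 185° and section 165° = 20°.
tan δ = tan α / sin β = tan 9° / sin 20° = 0.1584 / 0.3420 = 0.4631
δ = arctan(0.4631) = 24.85°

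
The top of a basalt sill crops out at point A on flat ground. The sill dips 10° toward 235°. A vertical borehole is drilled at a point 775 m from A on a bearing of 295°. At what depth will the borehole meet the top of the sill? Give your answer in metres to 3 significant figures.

68.3 m

The hole lies 60° from the dip direction, so the down-dip offset is 775 × cos 60° = 387.50 m.
Depth = down-dip offset × tan(dip) = 387.50 × tan 10° = 387.50 × 0.1763
Depth = 68.33 m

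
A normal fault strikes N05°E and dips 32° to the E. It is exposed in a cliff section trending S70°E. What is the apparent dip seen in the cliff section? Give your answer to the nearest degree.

The strike is N05°E and the section trends S70°E; the acute angle between them is β = 75°.
tan α = tan 32° × sin 75° = 0.6249 × 0.9659 = 0.6036
α = arctan(0.6036) = 31.11°

31°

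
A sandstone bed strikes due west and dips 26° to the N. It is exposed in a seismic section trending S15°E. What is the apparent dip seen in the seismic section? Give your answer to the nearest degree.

Angle between strike (due west) and section (S15°E): β = 75°.
tan α = tan 26° × sin 75° = 0.4877 × 0.9659 = 0.4711
apparent dip = arctan 0.4711 = 25.23°

25°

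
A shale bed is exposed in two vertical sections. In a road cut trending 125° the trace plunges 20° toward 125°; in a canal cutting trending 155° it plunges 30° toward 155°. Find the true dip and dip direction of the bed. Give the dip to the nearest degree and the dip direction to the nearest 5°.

Each apparent-dip line lies in the plane. As unit vectors (x east, y north, z up), v₁ plunges 20°→125° and v₂ plunges 30°→155°.
The plane normal is n = v₁ × v₂ ∝ (-0.001, -0.260, 0.407).
True dip = arccos(n_z / |n|) = arccos(0.8429) = 32.5°.
Dip direction = azimuth of (n_x, n_y) = atan2(-0.001, -0.260) = 180°.

true dip 33°, dip direction 180°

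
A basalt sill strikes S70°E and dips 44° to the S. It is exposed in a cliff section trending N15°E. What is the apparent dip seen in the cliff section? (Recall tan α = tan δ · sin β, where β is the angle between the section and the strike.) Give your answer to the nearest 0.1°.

The strike is S70°E and the section trends N15°E; the acute angle between them is β = 85°.
tan(apparent dip) = tan 44° · sin 85° = 0.9620
α = arctan(0.9620) = 43.89°

43.9°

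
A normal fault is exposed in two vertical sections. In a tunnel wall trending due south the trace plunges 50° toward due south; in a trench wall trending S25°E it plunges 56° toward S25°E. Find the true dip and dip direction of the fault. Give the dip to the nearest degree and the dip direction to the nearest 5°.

true dip 57°, dip direction 140°

Each apparent-dip line lies in the plane. As unit vectors (x east, y north, z up), v₁ plunges 50°→due south and v₂ plunges 56°→S25°E.
Cross product v₁ × v₂ gives the pole to the plane: n ∝ (0.145, -0.181, 0.152).
True dip = arccos(n_z / |n|) = arccos(0.5482) = 56.8°.
Dip direction = azimuth of (n_x, n_y) = atan2(0.145, -0.181) = 141°.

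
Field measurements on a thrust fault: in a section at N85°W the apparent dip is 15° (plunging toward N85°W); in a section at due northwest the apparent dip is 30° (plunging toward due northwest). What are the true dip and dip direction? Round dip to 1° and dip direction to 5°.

Represent each trace as a vector plunging at its apparent dip toward its trend (east-north-up frame): v₁ = (-0.962, 0.084, -0.259), v₂ = (-0.612, 0.612, -0.500).
Cross product v₁ × v₂ gives the pole to the plane: n ∝ (-0.116, 0.323, 0.538).
True dip = arccos(n_z / |n|) = arccos(0.8431) = 32.5°.
Dip direction = azimuth of (n_x, n_y) = atan2(-0.116, 0.323) = 340°.

true dip 33°, dip direction 340°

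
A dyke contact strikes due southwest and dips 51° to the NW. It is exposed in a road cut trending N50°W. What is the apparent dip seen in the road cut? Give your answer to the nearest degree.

51°

The section lies 85° from the strike.
tan α = tan 51° × sin 85° = 1.2349 × 0.9962 = 1.2302
apparent dip = arctan 1.2302 = 50.89°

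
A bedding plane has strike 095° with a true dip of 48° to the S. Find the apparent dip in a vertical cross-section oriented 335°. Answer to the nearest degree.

Angle between strike (095°) and section (335°): β = 60°.
tan α = tan 48° × sin 60° = 1.1106 × 0.8660 = 0.9618
apparent dip = arctan 0.9618 = 43.89°

44°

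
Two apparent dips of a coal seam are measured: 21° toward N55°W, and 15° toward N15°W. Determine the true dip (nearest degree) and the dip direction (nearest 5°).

true dip 21°, dip direction 300°

The two traces are lines in the plane: v₁ = (sin 305°·cos 21°, cos 305°·cos 21°, −sin 21°), v₂ = (sin 345°·cos 15°, cos 345°·cos 15°, −sin 15°).
Cross product v₁ × v₂ gives the pole to the plane: n ∝ (-0.196, 0.108, 0.580).
Dip δ = arctan(|n_h|/n_z) = arctan(0.224/0.580) = 21.1°.
The horizontal component of n points toward azimuth atan2(n_x, n_y) = 299°, the dip direction.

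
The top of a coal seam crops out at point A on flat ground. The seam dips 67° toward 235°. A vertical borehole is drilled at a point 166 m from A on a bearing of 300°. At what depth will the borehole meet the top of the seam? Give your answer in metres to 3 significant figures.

The hole lies 65° from the dip direction, so the down-dip offset is 166 × cos 65° = 70.15 m.
Depth = down-dip offset × tan(dip) = 70.15 × tan 67° = 70.15 × 2.3559
Depth = 165.27 m

165 m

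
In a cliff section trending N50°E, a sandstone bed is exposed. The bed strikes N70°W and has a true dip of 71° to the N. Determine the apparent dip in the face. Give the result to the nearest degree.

The strike is N70°W and the section trends N50°E; the acute angle between them is β = 60°.
tan α = tan 71° × sin 60° = 2.9042 × 0.8660 = 2.5151
α = arctan(2.5151) = 68.32°

68°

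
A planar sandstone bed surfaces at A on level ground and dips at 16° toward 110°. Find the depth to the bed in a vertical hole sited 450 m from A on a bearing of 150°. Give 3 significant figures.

98.8 m

The hole lies 40° from the dip direction, so the down-dip offset is 450 × cos 40° = 344.72 m.
Depth = down-dip offset × tan(dip) = 344.72 × tan 16° = 344.72 × 0.2867
Depth = 98.85 m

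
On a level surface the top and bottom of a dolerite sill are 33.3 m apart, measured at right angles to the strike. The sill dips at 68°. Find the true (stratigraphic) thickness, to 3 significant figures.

30.9 m

True thickness t = w · sin(dip) = 33.3 × sin 68°
t = 33.3 × 0.9272 = 30.875 m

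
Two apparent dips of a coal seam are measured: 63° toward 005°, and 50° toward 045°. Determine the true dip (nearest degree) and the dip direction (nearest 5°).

The two traces are lines in the plane: v₁ = (sin 5°·cos 63°, cos 5°·cos 63°, −sin 63°), v₂ = (sin 45°·cos 50°, cos 45°·cos 50°, −sin 50°).
The plane normal is n = v₁ × v₂ ∝ (-0.059, 0.375, 0.188).
tan δ = √(n_x²+n_y²)/n_z = 0.379/0.188, so δ = 63.7°.
Dip direction = atan2(-0.059, 0.375) = 351° (azimuth of n's horizontal projection).

true dip 64°, dip direction 350°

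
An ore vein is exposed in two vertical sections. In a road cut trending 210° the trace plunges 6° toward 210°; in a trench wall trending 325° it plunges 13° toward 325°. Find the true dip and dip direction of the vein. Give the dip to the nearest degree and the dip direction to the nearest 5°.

Represent each trace as a vector plunging at its apparent dip toward its trend (east-north-up frame): v₁ = (-0.497, -0.861, -0.105), v₂ = (-0.559, 0.798, -0.225).
The plane normal is n = v₁ × v₂ ∝ (-0.277, 0.053, 0.878).
True dip = arccos(n_z / |n|) = arccos(0.9520) = 17.8°.
Dip direction = atan2(-0.277, 0.053) = 281° (azimuth of n's horizontal projection).

true dip 18°, dip direction 280°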